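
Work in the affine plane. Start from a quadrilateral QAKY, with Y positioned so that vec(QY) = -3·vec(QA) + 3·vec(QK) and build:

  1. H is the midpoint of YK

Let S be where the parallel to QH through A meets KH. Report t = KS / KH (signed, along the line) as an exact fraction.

Work in coordinates with Q = (0, 0), A = (1, 0), K = (0, 1), Y = (-3, 3).
1. H is the midpoint of YK ⇒ H = (-3/2, 2)
through A parallel to QH: direction (-3/2, 2); meets KH at S = (1/2, 2/3)
S = K + t·(H−K) with t = -1/3

t = -1/3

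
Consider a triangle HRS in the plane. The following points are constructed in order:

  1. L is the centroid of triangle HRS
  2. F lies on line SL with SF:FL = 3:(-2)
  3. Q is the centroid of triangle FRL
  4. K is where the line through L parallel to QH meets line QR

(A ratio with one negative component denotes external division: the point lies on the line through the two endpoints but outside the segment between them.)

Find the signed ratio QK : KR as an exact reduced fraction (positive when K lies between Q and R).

QK:KR = -3

Work in coordinates with H = (0, 0), R = (1, 0), S = (0, 1).
1. L is the centroid of triangle HRS ⇒ L = (1/3, 1/3)
2. F lies on line SL with SF:FL = 3:(-2) ⇒ F = (1, -1)
3. Q is the centroid of triangle FRL ⇒ Q = (7/9, -2/9)
4. K is where the line through L parallel to QH meets line QR ⇒ K = (10/9, 1/9)
K = Q + t·(R−Q) with t = 3/2, so QK:KR = t:(1−t) = 3/2:-1/2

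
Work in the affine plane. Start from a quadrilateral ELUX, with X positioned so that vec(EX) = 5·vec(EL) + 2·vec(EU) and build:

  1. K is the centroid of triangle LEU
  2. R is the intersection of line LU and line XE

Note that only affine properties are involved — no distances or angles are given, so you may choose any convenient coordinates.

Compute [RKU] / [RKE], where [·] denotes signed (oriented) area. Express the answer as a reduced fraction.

Choose coordinates E = (0, 0), L = (1, 0), U = (0, 1), X = (5, 2).
1. K is the centroid of triangle LEU ⇒ K = (1/3, 1/3)
2. R is the intersection of line LU and line XE ⇒ R = (5/7, 2/7)
2·[RKU] = -5/21, 2·[RKE] = 1/7
[RKU]:[RKE] = -5/21:1/7 = -5/3

[RKU]:[RKE] = -5/3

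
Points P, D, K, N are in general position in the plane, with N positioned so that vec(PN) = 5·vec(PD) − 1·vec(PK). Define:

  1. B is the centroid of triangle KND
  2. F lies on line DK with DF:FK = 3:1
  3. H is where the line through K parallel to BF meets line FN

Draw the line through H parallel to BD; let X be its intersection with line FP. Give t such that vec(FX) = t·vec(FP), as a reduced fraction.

t = 7/6

Assign P = (0, 0), D = (1, 0), K = (0, 1), N = (5, -1) — the answer is frame-independent, so this choice is without loss of generality.
1. B is the centroid of triangle KND ⇒ B = (2, 0)
2. F lies on line DK with DF:FK = 3:1 ⇒ F = (1/4, 3/4)
3. H is where the line through K parallel to BF meets line FN ⇒ H = (21/8, -1/8)
through H parallel to BD: direction (-1, 0); meets FP at X = (-1/24, -1/8)
X = F + t·(P−F) with t = 7/6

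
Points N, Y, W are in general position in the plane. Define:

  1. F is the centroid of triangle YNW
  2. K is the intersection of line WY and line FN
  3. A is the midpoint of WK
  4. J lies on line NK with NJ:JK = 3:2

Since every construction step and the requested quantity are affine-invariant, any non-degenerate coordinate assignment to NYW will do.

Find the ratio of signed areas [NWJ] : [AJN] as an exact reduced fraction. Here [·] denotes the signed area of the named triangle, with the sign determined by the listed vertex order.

[NWJ]:[AJN] = 2

Work in coordinates with N = (0, 0), Y = (1, 0), W = (0, 1).
1. F is the centroid of triangle YNW ⇒ F = (1/3, 1/3)
2. K is the intersection of line WY and line FN ⇒ K = (1/2, 1/2)
3. A is the midpoint of WK ⇒ A = (1/4, 3/4)
4. J lies on line NK with NJ:JK = 3:2 ⇒ J = (3/10, 3/10)
2·[NWJ] = -3/10, 2·[AJN] = -3/20
[NWJ]:[AJN] = -3/10:-3/20 = 2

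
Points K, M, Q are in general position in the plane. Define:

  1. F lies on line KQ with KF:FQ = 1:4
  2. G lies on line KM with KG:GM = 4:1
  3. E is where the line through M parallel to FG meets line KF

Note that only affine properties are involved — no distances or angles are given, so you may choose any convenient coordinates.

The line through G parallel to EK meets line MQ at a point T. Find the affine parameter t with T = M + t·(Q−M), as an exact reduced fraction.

Set K = (0, 0), M = (1, 0), Q = (0, 1); any affine frame gives the same invariant.
1. F lies on line KQ with KF:FQ = 1:4 ⇒ F = (0, 1/5)
2. G lies on line KM with KG:GM = 4:1 ⇒ G = (4/5, 0)
3. E is where the line through M parallel to FG meets line KF ⇒ E = (0, 1/4)
through G parallel to EK: direction (0, -1/4); meets MQ at T = (4/5, 1/5)
T = M + t·(Q−M) with t = 1/5

t = 1/5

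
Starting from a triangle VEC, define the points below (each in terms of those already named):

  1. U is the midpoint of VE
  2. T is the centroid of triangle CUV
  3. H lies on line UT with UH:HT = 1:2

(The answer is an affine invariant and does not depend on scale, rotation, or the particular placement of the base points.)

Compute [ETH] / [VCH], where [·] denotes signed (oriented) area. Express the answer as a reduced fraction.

[ETH]:[VCH] = -2/7

Set V = (0, 0), E = (1, 0), C = (0, 1); any affine frame gives the same invariant.
1. U is the midpoint of VE ⇒ U = (1/2, 0)
2. T is the centroid of triangle CUV ⇒ T = (1/6, 1/3)
3. H lies on line UT with UH:HT = 1:2 ⇒ H = (7/18, 1/9)
2·[ETH] = 1/9, 2·[VCH] = -7/18
[ETH]:[VCH] = 1/9:-7/18 = -2/7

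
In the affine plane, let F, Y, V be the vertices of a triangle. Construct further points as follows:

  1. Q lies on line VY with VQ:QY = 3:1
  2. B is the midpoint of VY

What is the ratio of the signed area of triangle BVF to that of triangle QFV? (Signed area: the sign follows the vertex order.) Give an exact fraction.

Choose coordinates F = (0, 0), Y = (1, 0), V = (0, 1).
1. Q lies on line VY with VQ:QY = 3:1 ⇒ Q = (3/4, 1/4)
2. B is the midpoint of VY ⇒ B = (1/2, 1/2)
2·[BVF] = 1/2, 2·[QFV] = -3/4
[BVF]:[QFV] = 1/2:-3/4 = -2/3

[BVF]:[QFV] = -2/3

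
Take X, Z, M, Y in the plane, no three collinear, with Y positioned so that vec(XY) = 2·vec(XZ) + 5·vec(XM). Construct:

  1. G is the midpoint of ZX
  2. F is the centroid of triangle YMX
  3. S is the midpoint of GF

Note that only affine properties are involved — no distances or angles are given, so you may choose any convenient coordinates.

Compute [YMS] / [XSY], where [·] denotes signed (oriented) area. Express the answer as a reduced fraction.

[YMS]:[XSY] = 28/11

Work in coordinates with X = (0, 0), Z = (1, 0), M = (0, 1), Y = (2, 5).
1. G is the midpoint of ZX ⇒ G = (1/2, 0)
2. F is the centroid of triangle YMX ⇒ F = (2/3, 2)
3. S is the midpoint of GF ⇒ S = (7/12, 1)
2·[YMS] = 7/3, 2·[XSY] = 11/12
[YMS]:[XSY] = 7/3:11/12 = 28/11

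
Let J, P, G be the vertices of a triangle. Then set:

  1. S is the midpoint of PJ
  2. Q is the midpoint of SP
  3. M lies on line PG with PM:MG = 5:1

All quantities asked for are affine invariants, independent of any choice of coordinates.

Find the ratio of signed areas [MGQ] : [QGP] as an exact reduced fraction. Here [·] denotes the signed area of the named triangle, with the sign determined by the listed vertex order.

Assign J = (0, 0), P = (1, 0), G = (0, 1) — the answer is frame-independent, so this choice is without loss of generality.
1. S is the midpoint of PJ ⇒ S = (1/2, 0)
2. Q is the midpoint of SP ⇒ Q = (3/4, 0)
3. M lies on line PG with PM:MG = 5:1 ⇒ M = (1/6, 5/6)
2·[MGQ] = 1/24, 2·[QGP] = -1/4
[MGQ]:[QGP] = 1/24:-1/4 = -1/6

[MGQ]:[QGP] = -1/6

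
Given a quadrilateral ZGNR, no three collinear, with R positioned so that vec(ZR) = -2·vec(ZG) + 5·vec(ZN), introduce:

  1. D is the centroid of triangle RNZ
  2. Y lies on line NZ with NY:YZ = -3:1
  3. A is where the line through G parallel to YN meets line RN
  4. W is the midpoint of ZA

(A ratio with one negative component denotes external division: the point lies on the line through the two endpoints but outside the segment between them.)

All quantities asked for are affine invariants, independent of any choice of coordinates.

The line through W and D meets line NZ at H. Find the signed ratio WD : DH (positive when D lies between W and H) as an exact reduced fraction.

WD:DH = -7/4

Work in coordinates with Z = (0, 0), G = (1, 0), N = (0, 1), R = (-2, 5).
1. D is the centroid of triangle RNZ ⇒ D = (-2/3, 2)
2. Y lies on line NZ with NY:YZ = -3:1 ⇒ Y = (0, -1/2)
3. A is where the line through G parallel to YN meets line RN ⇒ A = (1, -1)
4. W is the midpoint of ZA ⇒ W = (1/2, -1/2)
line WD meets NZ at H = (0, 4/7)
D = W + t·(H−W) with t = 7/3, so WD:DH = 7/3:-4/3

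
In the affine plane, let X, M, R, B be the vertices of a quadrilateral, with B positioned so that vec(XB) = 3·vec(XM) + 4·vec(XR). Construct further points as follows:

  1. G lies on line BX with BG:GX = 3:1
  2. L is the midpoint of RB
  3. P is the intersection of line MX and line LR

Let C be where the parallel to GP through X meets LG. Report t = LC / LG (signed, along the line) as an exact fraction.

Work in coordinates with X = (0, 0), M = (1, 0), R = (0, 1), B = (3, 4).
1. G lies on line BX with BG:GX = 3:1 ⇒ G = (3/4, 1)
2. L is the midpoint of RB ⇒ L = (3/2, 5/2)
3. P is the intersection of line MX and line LR ⇒ P = (-1, 0)
through X parallel to GP: direction (-7/4, -1); meets LG at C = (7/20, 1/5)
C = L + t·(G−L) with t = 23/15

t = 23/15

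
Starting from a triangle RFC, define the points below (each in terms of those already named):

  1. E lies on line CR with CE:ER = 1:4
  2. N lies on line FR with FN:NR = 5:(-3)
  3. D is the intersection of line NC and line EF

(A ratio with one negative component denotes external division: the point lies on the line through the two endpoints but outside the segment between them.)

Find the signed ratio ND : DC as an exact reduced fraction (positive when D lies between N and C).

ND:DC = 10

Work in coordinates with R = (0, 0), F = (1, 0), C = (0, 1).
1. E lies on line CR with CE:ER = 1:4 ⇒ E = (0, 4/5)
2. N lies on line FR with FN:NR = 5:(-3) ⇒ N = (-3/2, 0)
3. D is the intersection of line NC and line EF ⇒ D = (-3/22, 10/11)
D = N + t·(C−N) with t = 10/11, so ND:DC = t:(1−t) = 10/11:1/11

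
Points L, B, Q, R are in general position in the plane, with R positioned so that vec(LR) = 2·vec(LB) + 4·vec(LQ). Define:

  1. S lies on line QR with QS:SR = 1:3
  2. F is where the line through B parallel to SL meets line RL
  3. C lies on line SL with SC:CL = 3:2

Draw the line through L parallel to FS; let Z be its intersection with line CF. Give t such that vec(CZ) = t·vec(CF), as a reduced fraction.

t = -2/3

Choose coordinates L = (0, 0), B = (1, 0), Q = (0, 1), R = (2, 4).
1. S lies on line QR with QS:SR = 1:3 ⇒ S = (1/2, 7/4)
2. F is where the line through B parallel to SL meets line RL ⇒ F = (7/3, 14/3)
3. C lies on line SL with SC:CL = 3:2 ⇒ C = (1/5, 7/10)
through L parallel to FS: direction (-11/6, -35/12); meets CF at Z = (-11/9, -35/18)
Z = C + t·(F−C) with t = -2/3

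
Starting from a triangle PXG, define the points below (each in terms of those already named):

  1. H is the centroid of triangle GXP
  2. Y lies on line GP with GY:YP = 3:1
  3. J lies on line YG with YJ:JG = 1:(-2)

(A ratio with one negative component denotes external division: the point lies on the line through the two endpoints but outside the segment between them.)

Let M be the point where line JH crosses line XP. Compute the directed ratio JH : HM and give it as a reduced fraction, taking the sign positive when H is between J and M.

JH:HM = -5/2

Choose coordinates P = (0, 0), X = (1, 0), G = (0, 1).
1. H is the centroid of triangle GXP ⇒ H = (1/3, 1/3)
2. Y lies on line GP with GY:YP = 3:1 ⇒ Y = (0, 1/4)
3. J lies on line YG with YJ:JG = 1:(-2) ⇒ J = (0, -1/2)
line JH meets XP at M = (1/5, 0)
H = J + t·(M−J) with t = 5/3, so JH:HM = 5/3:-2/3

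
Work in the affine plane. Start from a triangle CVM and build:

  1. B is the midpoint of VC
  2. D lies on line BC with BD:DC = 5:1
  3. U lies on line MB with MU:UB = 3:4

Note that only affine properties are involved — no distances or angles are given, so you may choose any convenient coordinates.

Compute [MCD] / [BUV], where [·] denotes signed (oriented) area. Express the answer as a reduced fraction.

Assign C = (0, 0), V = (1, 0), M = (0, 1) — the answer is frame-independent, so this choice is without loss of generality.
1. B is the midpoint of VC ⇒ B = (1/2, 0)
2. D lies on line BC with BD:DC = 5:1 ⇒ D = (1/12, 0)
3. U lies on line MB with MU:UB = 3:4 ⇒ U = (3/14, 4/7)
2·[MCD] = 1/12, 2·[BUV] = -2/7
[MCD]:[BUV] = 1/12:-2/7 = -7/24

[MCD]:[BUV] = -7/24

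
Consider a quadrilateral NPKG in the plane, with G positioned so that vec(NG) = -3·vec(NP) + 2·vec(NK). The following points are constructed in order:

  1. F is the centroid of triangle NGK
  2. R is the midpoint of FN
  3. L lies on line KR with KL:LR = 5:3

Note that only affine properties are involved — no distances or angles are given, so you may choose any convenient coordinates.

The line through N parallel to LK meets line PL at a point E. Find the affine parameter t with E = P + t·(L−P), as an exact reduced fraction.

t = 1/2

Assign N = (0, 0), P = (1, 0), K = (0, 1), G = (-3, 2) — the answer is frame-independent, so this choice is without loss of generality.
1. F is the centroid of triangle NGK ⇒ F = (-1, 1)
2. R is the midpoint of FN ⇒ R = (-1/2, 1/2)
3. L lies on line KR with KL:LR = 5:3 ⇒ L = (-5/16, 11/16)
through N parallel to LK: direction (5/16, 5/16); meets PL at E = (11/32, 11/32)
E = P + t·(L−P) with t = 1/2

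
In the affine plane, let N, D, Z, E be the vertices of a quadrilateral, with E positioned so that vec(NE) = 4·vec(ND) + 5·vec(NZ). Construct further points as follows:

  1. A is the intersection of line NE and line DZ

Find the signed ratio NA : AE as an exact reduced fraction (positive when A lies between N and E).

NA:AE = 1/8

Set N = (0, 0), D = (1, 0), Z = (0, 1), E = (4, 5); any affine frame gives the same invariant.
1. A is the intersection of line NE and line DZ ⇒ A = (4/9, 5/9)
A = N + t·(E−N) with t = 1/9, so NA:AE = t:(1−t) = 1/9:8/9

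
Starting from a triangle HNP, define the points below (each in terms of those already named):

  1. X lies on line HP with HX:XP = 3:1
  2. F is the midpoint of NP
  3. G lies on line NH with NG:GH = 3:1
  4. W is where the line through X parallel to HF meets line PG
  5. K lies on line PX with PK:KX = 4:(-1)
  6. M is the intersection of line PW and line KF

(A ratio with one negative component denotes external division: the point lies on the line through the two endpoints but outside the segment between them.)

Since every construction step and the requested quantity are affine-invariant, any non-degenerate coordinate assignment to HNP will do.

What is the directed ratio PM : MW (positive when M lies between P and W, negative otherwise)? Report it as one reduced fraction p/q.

PM:MW = -20/9

Assign H = (0, 0), N = (1, 0), P = (0, 1) — the answer is frame-independent, so this choice is without loss of generality.
1. X lies on line HP with HX:XP = 3:1 ⇒ X = (0, 3/4)
2. F is the midpoint of NP ⇒ F = (1/2, 1/2)
3. G lies on line NH with NG:GH = 3:1 ⇒ G = (1/4, 0)
4. W is where the line through X parallel to HF meets line PG ⇒ W = (1/20, 4/5)
5. K lies on line PX with PK:KX = 4:(-1) ⇒ K = (0, 2/3)
6. M is the intersection of line PW and line KF ⇒ M = (1/11, 7/11)
M = P + t·(W−P) with t = 20/11, so PM:MW = t:(1−t) = 20/11:-9/11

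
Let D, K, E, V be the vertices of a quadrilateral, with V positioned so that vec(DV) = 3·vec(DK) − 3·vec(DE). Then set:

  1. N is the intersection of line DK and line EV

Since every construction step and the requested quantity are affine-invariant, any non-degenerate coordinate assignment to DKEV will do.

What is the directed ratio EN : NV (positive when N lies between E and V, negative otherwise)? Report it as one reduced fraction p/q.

Set D = (0, 0), K = (1, 0), E = (0, 1), V = (3, -3); any affine frame gives the same invariant.
1. N is the intersection of line DK and line EV ⇒ N = (3/4, 0)
N = E + t·(V−E) with t = 1/4, so EN:NV = t:(1−t) = 1/4:3/4

EN:NV = 1/3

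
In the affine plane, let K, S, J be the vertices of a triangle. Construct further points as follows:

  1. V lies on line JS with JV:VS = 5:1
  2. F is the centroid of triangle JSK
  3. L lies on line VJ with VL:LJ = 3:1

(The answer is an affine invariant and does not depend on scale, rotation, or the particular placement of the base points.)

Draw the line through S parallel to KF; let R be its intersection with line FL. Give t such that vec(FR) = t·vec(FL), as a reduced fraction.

Choose coordinates K = (0, 0), S = (1, 0), J = (0, 1).
1. V lies on line JS with JV:VS = 5:1 ⇒ V = (5/6, 1/6)
2. F is the centroid of triangle JSK ⇒ F = (1/3, 1/3)
3. L lies on line VJ with VL:LJ = 3:1 ⇒ L = (5/24, 19/24)
through S parallel to KF: direction (1/3, 1/3); meets FL at R = (23/42, -19/42)
R = F + t·(L−F) with t = -12/7

t = -12/7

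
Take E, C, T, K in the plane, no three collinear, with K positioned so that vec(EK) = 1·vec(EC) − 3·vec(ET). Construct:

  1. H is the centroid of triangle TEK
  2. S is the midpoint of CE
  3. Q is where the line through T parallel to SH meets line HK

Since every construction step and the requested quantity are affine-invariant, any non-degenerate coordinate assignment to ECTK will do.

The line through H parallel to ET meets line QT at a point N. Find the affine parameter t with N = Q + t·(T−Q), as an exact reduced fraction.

Choose coordinates E = (0, 0), C = (1, 0), T = (0, 1), K = (1, -3).
1. H is the centroid of triangle TEK ⇒ H = (1/3, -2/3)
2. S is the midpoint of CE ⇒ S = (1/2, 0)
3. Q is where the line through T parallel to SH meets line HK ⇒ Q = (-1/15, 11/15)
through H parallel to ET: direction (0, 1); meets QT at N = (1/3, 7/3)
N = Q + t·(T−Q) with t = 6

t = 6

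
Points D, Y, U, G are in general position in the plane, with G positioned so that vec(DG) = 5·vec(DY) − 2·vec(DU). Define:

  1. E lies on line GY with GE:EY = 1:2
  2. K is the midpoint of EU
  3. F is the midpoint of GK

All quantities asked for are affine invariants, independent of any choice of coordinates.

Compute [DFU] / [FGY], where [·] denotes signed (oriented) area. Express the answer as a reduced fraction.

Work in coordinates with D = (0, 0), Y = (1, 0), U = (0, 1), G = (5, -2).
1. E lies on line GY with GE:EY = 1:2 ⇒ E = (11/3, -4/3)
2. K is the midpoint of EU ⇒ K = (11/6, -1/6)
3. F is the midpoint of GK ⇒ F = (41/12, -13/12)
2·[DFU] = 41/12, 2·[FGY] = -1/2
[DFU]:[FGY] = 41/12:-1/2 = -41/6

[DFU]:[FGY] = -41/6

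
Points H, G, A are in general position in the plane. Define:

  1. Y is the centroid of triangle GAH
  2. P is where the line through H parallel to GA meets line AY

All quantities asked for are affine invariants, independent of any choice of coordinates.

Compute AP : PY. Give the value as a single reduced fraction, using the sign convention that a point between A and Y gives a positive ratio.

AP:PY = -3/2

Choose coordinates H = (0, 0), G = (1, 0), A = (0, 1).
1. Y is the centroid of triangle GAH ⇒ Y = (1/3, 1/3)
2. P is where the line through H parallel to GA meets line AY ⇒ P = (1, -1)
P = A + t·(Y−A) with t = 3, so AP:PY = t:(1−t) = 3:-2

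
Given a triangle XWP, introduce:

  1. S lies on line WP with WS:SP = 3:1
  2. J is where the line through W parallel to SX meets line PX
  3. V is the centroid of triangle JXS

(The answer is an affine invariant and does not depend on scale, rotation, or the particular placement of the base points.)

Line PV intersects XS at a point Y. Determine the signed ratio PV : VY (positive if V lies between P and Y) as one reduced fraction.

PV:VY = -2

Assign X = (0, 0), W = (1, 0), P = (0, 1) — the answer is frame-independent, so this choice is without loss of generality.
1. S lies on line WP with WS:SP = 3:1 ⇒ S = (1/4, 3/4)
2. J is where the line through W parallel to SX meets line PX ⇒ J = (0, -3)
3. V is the centroid of triangle JXS ⇒ V = (1/12, -3/4)
line PV meets XS at Y = (1/24, 1/8)
V = P + t·(Y−P) with t = 2, so PV:VY = 2:-1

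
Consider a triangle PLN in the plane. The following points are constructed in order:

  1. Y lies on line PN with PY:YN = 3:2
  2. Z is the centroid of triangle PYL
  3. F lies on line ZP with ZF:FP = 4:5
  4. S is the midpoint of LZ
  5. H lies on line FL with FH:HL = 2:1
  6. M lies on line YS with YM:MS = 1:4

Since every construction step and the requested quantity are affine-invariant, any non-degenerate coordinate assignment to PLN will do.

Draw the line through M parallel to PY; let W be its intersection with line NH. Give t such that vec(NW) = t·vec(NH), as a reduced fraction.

Assign P = (0, 0), L = (1, 0), N = (0, 1) — the answer is frame-independent, so this choice is without loss of generality.
1. Y lies on line PN with PY:YN = 3:2 ⇒ Y = (0, 3/5)
2. Z is the centroid of triangle PYL ⇒ Z = (1/3, 1/5)
3. F lies on line ZP with ZF:FP = 4:5 ⇒ F = (5/27, 1/9)
4. S is the midpoint of LZ ⇒ S = (2/3, 1/10)
5. H lies on line FL with FH:HL = 2:1 ⇒ H = (59/81, 1/27)
6. M lies on line YS with YM:MS = 1:4 ⇒ M = (2/15, 1/2)
through M parallel to PY: direction (0, 3/5); meets NH at W = (2/15, 243/295)
W = N + t·(H−N) with t = 54/295

t = 54/295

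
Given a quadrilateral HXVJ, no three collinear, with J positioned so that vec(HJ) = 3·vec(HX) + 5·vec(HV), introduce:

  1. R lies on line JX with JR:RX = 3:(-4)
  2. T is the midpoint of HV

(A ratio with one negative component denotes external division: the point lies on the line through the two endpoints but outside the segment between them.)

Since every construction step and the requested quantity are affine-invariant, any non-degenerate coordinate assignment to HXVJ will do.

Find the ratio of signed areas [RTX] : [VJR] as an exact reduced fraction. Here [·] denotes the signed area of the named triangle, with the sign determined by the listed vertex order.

[RTX]:[VJR] = 8/7

Assign H = (0, 0), X = (1, 0), V = (0, 1), J = (3, 5) — the answer is frame-independent, so this choice is without loss of generality.
1. R lies on line JX with JR:RX = 3:(-4) ⇒ R = (9, 20)
2. T is the midpoint of HV ⇒ T = (0, 1/2)
2·[RTX] = 24, 2·[VJR] = 21
[RTX]:[VJR] = 24:21 = 8/7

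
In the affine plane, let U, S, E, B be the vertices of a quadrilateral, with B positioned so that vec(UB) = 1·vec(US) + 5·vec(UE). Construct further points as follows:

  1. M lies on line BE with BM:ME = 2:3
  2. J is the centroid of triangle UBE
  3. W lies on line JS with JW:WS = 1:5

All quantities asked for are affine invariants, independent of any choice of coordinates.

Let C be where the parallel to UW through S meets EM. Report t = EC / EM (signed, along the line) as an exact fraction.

t = -95/3

Set U = (0, 0), S = (1, 0), E = (0, 1), B = (1, 5); any affine frame gives the same invariant.
1. M lies on line BE with BM:ME = 2:3 ⇒ M = (3/5, 17/5)
2. J is the centroid of triangle UBE ⇒ J = (1/3, 2)
3. W lies on line JS with JW:WS = 1:5 ⇒ W = (4/9, 5/3)
through S parallel to UW: direction (4/9, 5/3); meets EM at C = (-19, -75)
C = E + t·(M−E) with t = -95/3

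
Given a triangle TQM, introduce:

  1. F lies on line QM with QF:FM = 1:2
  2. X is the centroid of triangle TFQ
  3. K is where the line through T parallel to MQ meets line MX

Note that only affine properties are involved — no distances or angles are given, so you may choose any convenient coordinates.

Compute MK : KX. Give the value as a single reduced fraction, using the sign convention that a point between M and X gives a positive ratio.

Assign T = (0, 0), Q = (1, 0), M = (0, 1) — the answer is frame-independent, so this choice is without loss of generality.
1. F lies on line QM with QF:FM = 1:2 ⇒ F = (2/3, 1/3)
2. X is the centroid of triangle TFQ ⇒ X = (5/9, 1/9)
3. K is where the line through T parallel to MQ meets line MX ⇒ K = (5/3, -5/3)
K = M + t·(X−M) with t = 3, so MK:KX = t:(1−t) = 3:-2

MK:KX = -3/2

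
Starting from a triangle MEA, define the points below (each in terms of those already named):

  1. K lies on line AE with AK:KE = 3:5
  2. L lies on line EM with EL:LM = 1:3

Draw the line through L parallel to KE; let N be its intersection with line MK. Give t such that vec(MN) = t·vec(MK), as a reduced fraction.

Choose coordinates M = (0, 0), E = (1, 0), A = (0, 1).
1. K lies on line AE with AK:KE = 3:5 ⇒ K = (3/8, 5/8)
2. L lies on line EM with EL:LM = 1:3 ⇒ L = (3/4, 0)
through L parallel to KE: direction (5/8, -5/8); meets MK at N = (9/32, 15/32)
N = M + t·(K−M) with t = 3/4

t = 3/4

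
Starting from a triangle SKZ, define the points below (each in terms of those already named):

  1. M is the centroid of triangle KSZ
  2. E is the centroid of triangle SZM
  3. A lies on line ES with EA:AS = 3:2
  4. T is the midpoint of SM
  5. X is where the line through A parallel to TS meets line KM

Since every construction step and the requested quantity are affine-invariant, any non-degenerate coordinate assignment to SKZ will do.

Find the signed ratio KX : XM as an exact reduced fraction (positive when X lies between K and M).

Choose coordinates S = (0, 0), K = (1, 0), Z = (0, 1).
1. M is the centroid of triangle KSZ ⇒ M = (1/3, 1/3)
2. E is the centroid of triangle SZM ⇒ E = (1/9, 4/9)
3. A lies on line ES with EA:AS = 3:2 ⇒ A = (2/45, 8/45)
4. T is the midpoint of SM ⇒ T = (1/6, 1/6)
5. X is where the line through A parallel to TS meets line KM ⇒ X = (11/45, 17/45)
X = K + t·(M−K) with t = 17/15, so KX:XM = t:(1−t) = 17/15:-2/15

KX:XM = -17/2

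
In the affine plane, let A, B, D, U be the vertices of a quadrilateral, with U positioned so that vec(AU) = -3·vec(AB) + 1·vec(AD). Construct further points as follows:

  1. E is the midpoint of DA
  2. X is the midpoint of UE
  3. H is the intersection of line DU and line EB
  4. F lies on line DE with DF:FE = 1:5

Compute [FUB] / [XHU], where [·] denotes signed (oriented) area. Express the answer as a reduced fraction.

[FUB]:[XHU] = 16/3

Work in coordinates with A = (0, 0), B = (1, 0), D = (0, 1), U = (-3, 1).
1. E is the midpoint of DA ⇒ E = (0, 1/2)
2. X is the midpoint of UE ⇒ X = (-3/2, 3/4)
3. H is the intersection of line DU and line EB ⇒ H = (-1, 1)
4. F lies on line DE with DF:FE = 1:5 ⇒ F = (0, 11/12)
2·[FUB] = 8/3, 2·[XHU] = 1/2
[FUB]:[XHU] = 8/3:1/2 = 16/3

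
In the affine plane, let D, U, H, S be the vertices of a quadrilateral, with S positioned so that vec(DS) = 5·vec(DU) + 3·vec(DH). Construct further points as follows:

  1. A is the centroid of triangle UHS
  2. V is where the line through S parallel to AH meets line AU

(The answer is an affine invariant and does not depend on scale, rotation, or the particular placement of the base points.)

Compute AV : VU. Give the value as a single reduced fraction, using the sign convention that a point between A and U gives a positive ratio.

Assign D = (0, 0), U = (1, 0), H = (0, 1), S = (5, 3) — the answer is frame-independent, so this choice is without loss of generality.
1. A is the centroid of triangle UHS ⇒ A = (2, 4/3)
2. V is where the line through S parallel to AH meets line AU ⇒ V = (3, 8/3)
V = A + t·(U−A) with t = -1, so AV:VU = t:(1−t) = -1:2

AV:VU = -1/2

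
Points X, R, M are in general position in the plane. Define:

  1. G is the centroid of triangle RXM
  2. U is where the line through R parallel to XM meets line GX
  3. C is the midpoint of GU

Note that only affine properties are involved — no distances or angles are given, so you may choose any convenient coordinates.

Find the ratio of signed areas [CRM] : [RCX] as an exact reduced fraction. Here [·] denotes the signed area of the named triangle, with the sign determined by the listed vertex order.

[CRM]:[RCX] = -1/2

Choose coordinates X = (0, 0), R = (1, 0), M = (0, 1).
1. G is the centroid of triangle RXM ⇒ G = (1/3, 1/3)
2. U is where the line through R parallel to XM meets line GX ⇒ U = (1, 1)
3. C is the midpoint of GU ⇒ C = (2/3, 2/3)
2·[CRM] = -1/3, 2·[RCX] = 2/3
[CRM]:[RCX] = -1/3:2/3 = -1/2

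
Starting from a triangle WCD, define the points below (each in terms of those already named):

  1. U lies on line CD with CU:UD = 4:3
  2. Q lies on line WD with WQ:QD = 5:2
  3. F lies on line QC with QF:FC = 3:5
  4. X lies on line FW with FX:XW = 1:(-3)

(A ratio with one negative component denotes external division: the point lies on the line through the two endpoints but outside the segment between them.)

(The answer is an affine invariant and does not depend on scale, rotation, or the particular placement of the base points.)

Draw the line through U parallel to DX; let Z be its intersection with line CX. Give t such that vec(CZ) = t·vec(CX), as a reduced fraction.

Work in coordinates with W = (0, 0), C = (1, 0), D = (0, 1).
1. U lies on line CD with CU:UD = 4:3 ⇒ U = (3/7, 4/7)
2. Q lies on line WD with WQ:QD = 5:2 ⇒ Q = (0, 5/7)
3. F lies on line QC with QF:FC = 3:5 ⇒ F = (3/8, 25/56)
4. X lies on line FW with FX:XW = 1:(-3) ⇒ X = (9/16, 75/112)
through U parallel to DX: direction (9/16, -37/112); meets CX at Z = (3/4, 75/196)
Z = C + t·(X−C) with t = 4/7

t = 4/7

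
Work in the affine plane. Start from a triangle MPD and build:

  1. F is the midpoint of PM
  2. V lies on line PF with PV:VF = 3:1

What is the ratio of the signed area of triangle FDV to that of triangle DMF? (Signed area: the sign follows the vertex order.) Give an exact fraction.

[FDV]:[DMF] = -1/4

Work in coordinates with M = (0, 0), P = (1, 0), D = (0, 1).
1. F is the midpoint of PM ⇒ F = (1/2, 0)
2. V lies on line PF with PV:VF = 3:1 ⇒ V = (5/8, 0)
2·[FDV] = -1/8, 2·[DMF] = 1/2
[FDV]:[DMF] = -1/8:1/2 = -1/4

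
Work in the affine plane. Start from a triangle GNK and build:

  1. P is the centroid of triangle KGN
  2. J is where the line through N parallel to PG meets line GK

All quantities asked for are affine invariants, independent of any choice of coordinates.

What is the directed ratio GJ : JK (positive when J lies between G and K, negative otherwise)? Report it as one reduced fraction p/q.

GJ:JK = -1/2

Assign G = (0, 0), N = (1, 0), K = (0, 1) — the answer is frame-independent, so this choice is without loss of generality.
1. P is the centroid of triangle KGN ⇒ P = (1/3, 1/3)
2. J is where the line through N parallel to PG meets line GK ⇒ J = (0, -1)
J = G + t·(K−G) with t = -1, so GJ:JK = t:(1−t) = -1:2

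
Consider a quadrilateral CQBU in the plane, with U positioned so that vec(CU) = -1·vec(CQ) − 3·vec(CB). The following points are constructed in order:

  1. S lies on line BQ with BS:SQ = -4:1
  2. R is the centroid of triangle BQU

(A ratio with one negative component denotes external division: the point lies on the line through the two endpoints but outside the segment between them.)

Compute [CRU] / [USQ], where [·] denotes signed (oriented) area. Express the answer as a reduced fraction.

[CRU]:[USQ] = -2/5

Choose coordinates C = (0, 0), Q = (1, 0), B = (0, 1), U = (-1, -3).
1. S lies on line BQ with BS:SQ = -4:1 ⇒ S = (4/3, -1/3)
2. R is the centroid of triangle BQU ⇒ R = (0, -2/3)
2·[CRU] = -2/3, 2·[USQ] = 5/3
[CRU]:[USQ] = -2/3:5/3 = -2/5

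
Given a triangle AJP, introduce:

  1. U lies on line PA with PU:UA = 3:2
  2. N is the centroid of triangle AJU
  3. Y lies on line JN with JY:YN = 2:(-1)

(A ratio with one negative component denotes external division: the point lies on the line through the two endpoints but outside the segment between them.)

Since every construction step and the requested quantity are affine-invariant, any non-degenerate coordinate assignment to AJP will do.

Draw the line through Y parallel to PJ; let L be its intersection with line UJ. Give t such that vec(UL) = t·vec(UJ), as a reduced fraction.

t = -7/9

Work in coordinates with A = (0, 0), J = (1, 0), P = (0, 1).
1. U lies on line PA with PU:UA = 3:2 ⇒ U = (0, 2/5)
2. N is the centroid of triangle AJU ⇒ N = (1/3, 2/15)
3. Y lies on line JN with JY:YN = 2:(-1) ⇒ Y = (-1/3, 4/15)
through Y parallel to PJ: direction (1, -1); meets UJ at L = (-7/9, 32/45)
L = U + t·(J−U) with t = -7/9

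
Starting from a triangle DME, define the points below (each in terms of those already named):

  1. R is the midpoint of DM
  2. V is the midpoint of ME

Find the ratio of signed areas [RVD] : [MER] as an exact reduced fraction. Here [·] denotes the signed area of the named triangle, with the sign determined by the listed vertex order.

[RVD]:[MER] = 1/2

Choose coordinates D = (0, 0), M = (1, 0), E = (0, 1).
1. R is the midpoint of DM ⇒ R = (1/2, 0)
2. V is the midpoint of ME ⇒ V = (1/2, 1/2)
2·[RVD] = 1/4, 2·[MER] = 1/2
[RVD]:[MER] = 1/4:1/2 = 1/2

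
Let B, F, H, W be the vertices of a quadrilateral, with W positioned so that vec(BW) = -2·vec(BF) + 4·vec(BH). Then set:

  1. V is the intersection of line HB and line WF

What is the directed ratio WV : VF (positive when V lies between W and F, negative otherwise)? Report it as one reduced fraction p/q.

Assign B = (0, 0), F = (1, 0), H = (0, 1), W = (-2, 4) — the answer is frame-independent, so this choice is without loss of generality.
1. V is the intersection of line HB and line WF ⇒ V = (0, 4/3)
V = W + t·(F−W) with t = 2/3, so WV:VF = t:(1−t) = 2/3:1/3

WV:VF = 2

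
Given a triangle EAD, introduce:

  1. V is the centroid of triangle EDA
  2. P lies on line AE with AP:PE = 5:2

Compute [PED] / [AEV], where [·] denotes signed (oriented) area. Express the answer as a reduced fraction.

[PED]:[AEV] = 6/7

Assign E = (0, 0), A = (1, 0), D = (0, 1) — the answer is frame-independent, so this choice is without loss of generality.
1. V is the centroid of triangle EDA ⇒ V = (1/3, 1/3)
2. P lies on line AE with AP:PE = 5:2 ⇒ P = (2/7, 0)
2·[PED] = -2/7, 2·[AEV] = -1/3
[PED]:[AEV] = -2/7:-1/3 = 6/7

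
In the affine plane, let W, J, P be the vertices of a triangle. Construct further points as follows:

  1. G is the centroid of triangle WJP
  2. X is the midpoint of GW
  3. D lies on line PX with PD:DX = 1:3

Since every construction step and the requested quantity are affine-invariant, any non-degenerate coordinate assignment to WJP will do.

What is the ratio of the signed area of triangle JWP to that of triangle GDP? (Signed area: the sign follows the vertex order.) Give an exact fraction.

[JWP]:[GDP] = 24

Assign W = (0, 0), J = (1, 0), P = (0, 1) — the answer is frame-independent, so this choice is without loss of generality.
1. G is the centroid of triangle WJP ⇒ G = (1/3, 1/3)
2. X is the midpoint of GW ⇒ X = (1/6, 1/6)
3. D lies on line PX with PD:DX = 1:3 ⇒ D = (1/24, 19/24)
2·[JWP] = -1, 2·[GDP] = -1/24
[JWP]:[GDP] = -1:-1/24 = 24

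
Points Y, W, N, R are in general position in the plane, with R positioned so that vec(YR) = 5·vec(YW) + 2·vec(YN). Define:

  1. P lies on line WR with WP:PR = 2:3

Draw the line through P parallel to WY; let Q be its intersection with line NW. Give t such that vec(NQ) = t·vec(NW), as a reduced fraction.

Assign Y = (0, 0), W = (1, 0), N = (0, 1), R = (5, 2) — the answer is frame-independent, so this choice is without loss of generality.
1. P lies on line WR with WP:PR = 2:3 ⇒ P = (13/5, 4/5)
through P parallel to WY: direction (-1, 0); meets NW at Q = (1/5, 4/5)
Q = N + t·(W−N) with t = 1/5

t = 1/5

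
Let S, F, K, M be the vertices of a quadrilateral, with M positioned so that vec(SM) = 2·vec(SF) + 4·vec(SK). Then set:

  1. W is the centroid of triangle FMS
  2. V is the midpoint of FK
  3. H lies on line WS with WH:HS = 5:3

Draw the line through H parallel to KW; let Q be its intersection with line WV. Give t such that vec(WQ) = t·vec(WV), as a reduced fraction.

t = 15/16

Assign S = (0, 0), F = (1, 0), K = (0, 1), M = (2, 4) — the answer is frame-independent, so this choice is without loss of generality.
1. W is the centroid of triangle FMS ⇒ W = (1, 4/3)
2. V is the midpoint of FK ⇒ V = (1/2, 1/2)
3. H lies on line WS with WH:HS = 5:3 ⇒ H = (3/8, 1/2)
through H parallel to KW: direction (1, 1/3); meets WV at Q = (17/32, 53/96)
Q = W + t·(V−W) with t = 15/16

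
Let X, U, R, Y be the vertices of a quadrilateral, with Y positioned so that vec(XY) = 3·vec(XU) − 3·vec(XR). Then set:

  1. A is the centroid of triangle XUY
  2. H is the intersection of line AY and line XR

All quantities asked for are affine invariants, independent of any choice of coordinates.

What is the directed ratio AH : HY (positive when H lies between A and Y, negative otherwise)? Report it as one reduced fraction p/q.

AH:HY = -4/9

Choose coordinates X = (0, 0), U = (1, 0), R = (0, 1), Y = (3, -3).
1. A is the centroid of triangle XUY ⇒ A = (4/3, -1)
2. H is the intersection of line AY and line XR ⇒ H = (0, 3/5)
H = A + t·(Y−A) with t = -4/5, so AH:HY = t:(1−t) = -4/5:9/5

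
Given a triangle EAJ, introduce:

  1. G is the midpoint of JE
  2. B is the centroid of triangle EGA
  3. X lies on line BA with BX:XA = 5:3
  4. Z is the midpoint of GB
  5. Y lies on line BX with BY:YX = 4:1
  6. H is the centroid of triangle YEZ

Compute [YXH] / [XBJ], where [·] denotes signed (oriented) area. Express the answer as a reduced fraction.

[YXH]:[XBJ] = 1/90

Choose coordinates E = (0, 0), A = (1, 0), J = (0, 1).
1. G is the midpoint of JE ⇒ G = (0, 1/2)
2. B is the centroid of triangle EGA ⇒ B = (1/3, 1/6)
3. X lies on line BA with BX:XA = 5:3 ⇒ X = (3/4, 1/16)
4. Z is the midpoint of GB ⇒ Z = (1/6, 1/3)
5. Y lies on line BX with BY:YX = 4:1 ⇒ Y = (2/3, 1/12)
6. H is the centroid of triangle YEZ ⇒ H = (5/18, 5/36)
2·[YXH] = -1/288, 2·[XBJ] = -5/16
[YXH]:[XBJ] = -1/288:-5/16 = 1/90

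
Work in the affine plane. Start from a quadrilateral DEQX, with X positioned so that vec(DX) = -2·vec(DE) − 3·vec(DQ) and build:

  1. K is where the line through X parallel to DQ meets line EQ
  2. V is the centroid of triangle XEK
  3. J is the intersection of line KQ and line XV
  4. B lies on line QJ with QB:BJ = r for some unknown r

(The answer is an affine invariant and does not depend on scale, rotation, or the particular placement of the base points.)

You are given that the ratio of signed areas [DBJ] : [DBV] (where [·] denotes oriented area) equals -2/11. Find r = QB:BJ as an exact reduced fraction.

r = -5/2

Work in coordinates with D = (0, 0), E = (1, 0), Q = (0, 1), X = (-2, -3).
1. K is where the line through X parallel to DQ meets line EQ ⇒ K = (-2, 3)
2. V is the centroid of triangle XEK ⇒ V = (-1, 0)
3. J is the intersection of line KQ and line XV ⇒ J = (-1/2, 3/2)
4. With QB:BJ = r, write λ = r/(r+1) so B = Q + λ·(J−Q); B is affine-linear in λ
Every point depending on B is an affine combination of B and λ-independent points, so each such coordinate is linear in λ; the λ² term in each signed area is a multiple of (J−Q)×(J−Q) = 0, so 2·[DBJ] and 2·[DBV] are each linear in λ. Evaluating at λ=0 and λ=1:
  2·[DBJ] = -1/2·λ + 1/2,   2·[DBV] = 1/2·λ + 1
So [DBJ]:[DBV] = (-1/2·λ + 1/2) / (1/2·λ + 1). Setting this equal to -2/11:
  -1/2·λ + 1/2 = -2/11·(1/2·λ + 1)  ⇒  λ = 5/3
Then r = λ/(1−λ) = (5/3)/(-2/3) = -5/2. Check: with r = -5/2, B = (-5/6, 11/6) and [DBJ]:[DBV] = -2/11 as required.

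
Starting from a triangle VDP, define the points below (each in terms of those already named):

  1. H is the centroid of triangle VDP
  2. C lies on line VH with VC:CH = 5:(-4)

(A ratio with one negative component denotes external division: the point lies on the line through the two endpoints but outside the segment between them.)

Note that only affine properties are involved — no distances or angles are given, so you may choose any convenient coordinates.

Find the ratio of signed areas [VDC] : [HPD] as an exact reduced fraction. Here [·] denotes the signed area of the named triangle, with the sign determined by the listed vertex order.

[VDC]:[HPD] = -5

Choose coordinates V = (0, 0), D = (1, 0), P = (0, 1).
1. H is the centroid of triangle VDP ⇒ H = (1/3, 1/3)
2. C lies on line VH with VC:CH = 5:(-4) ⇒ C = (5/3, 5/3)
2·[VDC] = 5/3, 2·[HPD] = -1/3
[VDC]:[HPD] = 5/3:-1/3 = -5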